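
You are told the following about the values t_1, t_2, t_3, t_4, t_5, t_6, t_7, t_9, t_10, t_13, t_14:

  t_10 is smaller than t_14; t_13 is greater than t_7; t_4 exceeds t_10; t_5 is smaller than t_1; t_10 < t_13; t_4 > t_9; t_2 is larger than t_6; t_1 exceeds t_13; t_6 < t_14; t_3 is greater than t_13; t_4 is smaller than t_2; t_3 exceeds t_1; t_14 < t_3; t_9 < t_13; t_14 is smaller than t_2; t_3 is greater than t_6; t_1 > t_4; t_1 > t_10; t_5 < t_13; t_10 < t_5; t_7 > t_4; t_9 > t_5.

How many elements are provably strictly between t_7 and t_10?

Chaining upward from t_10 reaches: t_5, t_9, t_4, t_14, t_13, t_2, t_1, t_3.
Chaining downward from t_7 reaches: t_5, t_9, t_4.
Strictly between t_10 and t_7 are those in both lists: t_5, t_9, t_4 — 3 elements.

3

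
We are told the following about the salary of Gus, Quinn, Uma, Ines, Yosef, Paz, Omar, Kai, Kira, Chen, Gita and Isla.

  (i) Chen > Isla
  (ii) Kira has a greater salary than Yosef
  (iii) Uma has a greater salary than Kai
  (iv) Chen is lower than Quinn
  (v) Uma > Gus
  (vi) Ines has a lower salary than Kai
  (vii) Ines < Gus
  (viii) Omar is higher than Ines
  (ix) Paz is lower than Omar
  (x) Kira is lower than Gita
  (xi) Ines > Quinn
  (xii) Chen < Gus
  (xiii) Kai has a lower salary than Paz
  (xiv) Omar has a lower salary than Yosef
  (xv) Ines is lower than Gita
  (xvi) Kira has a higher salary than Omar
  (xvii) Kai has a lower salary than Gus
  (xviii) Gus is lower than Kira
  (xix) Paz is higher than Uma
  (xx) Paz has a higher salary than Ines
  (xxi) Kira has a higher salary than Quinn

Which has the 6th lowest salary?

The consecutive relations fix a unique order: Isla < Chen < Quinn < Ines < Kai < Gus < Uma < Paz < Omar < Yosef < Kira < Gita.
The 6th smallest is Gus.

Gus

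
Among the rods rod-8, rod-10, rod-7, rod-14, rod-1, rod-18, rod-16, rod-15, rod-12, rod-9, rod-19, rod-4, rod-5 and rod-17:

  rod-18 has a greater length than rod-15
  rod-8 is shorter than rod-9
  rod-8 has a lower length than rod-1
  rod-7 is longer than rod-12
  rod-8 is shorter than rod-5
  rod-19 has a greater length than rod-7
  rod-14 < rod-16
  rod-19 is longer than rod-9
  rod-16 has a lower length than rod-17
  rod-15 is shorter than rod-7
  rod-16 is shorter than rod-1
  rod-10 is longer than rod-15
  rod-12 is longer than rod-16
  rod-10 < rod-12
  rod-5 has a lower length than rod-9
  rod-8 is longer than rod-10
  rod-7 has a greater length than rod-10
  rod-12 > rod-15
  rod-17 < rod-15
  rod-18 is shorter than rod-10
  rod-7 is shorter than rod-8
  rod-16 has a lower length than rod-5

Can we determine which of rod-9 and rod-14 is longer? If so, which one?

Link the given pairs in sequence: rod-14 < rod-16; rod-16 < rod-17; rod-17 < rod-15; rod-15 < rod-18; rod-18 < rod-10; rod-10 < rod-12; rod-12 < rod-7; rod-7 < rod-8; rod-8 < rod-5; rod-5 < rod-9.
Together: rod-14 < rod-16 < rod-17 < rod-15 < rod-18 < rod-10 < rod-12 < rod-7 < rod-8 < rod-5 < rod-9.
So rod-9 is longer.

rod-9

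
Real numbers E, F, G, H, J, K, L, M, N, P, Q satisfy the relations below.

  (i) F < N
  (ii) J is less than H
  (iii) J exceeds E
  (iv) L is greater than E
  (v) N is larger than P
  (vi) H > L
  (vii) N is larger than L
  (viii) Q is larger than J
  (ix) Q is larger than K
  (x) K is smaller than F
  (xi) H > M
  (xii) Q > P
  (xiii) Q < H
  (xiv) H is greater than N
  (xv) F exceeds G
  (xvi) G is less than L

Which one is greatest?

Chaining downward from H: directly below it, J, L, Q, N, M; then G, E, K, P, F.
That covers every other element, and nothing is given above H, so H is the greatest.

H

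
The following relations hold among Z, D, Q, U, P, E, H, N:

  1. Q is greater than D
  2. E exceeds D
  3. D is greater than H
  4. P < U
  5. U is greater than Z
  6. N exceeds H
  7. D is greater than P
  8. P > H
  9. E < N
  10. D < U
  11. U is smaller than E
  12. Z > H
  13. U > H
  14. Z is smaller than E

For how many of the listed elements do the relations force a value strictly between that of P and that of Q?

Chaining upward from P reaches: D, U, E, N.
Chaining downward from Q reaches: H, D.
Strictly between P and Q are those in both lists: D — 1 element.

1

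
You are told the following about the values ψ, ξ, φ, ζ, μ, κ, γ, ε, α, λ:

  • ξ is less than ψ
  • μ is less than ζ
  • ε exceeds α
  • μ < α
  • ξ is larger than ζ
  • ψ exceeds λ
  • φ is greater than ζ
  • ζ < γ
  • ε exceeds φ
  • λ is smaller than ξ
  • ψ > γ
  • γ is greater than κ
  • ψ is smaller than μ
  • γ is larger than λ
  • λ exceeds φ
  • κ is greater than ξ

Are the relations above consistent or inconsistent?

We have μ < ζ stated directly, yet also ζ < φ < λ < ξ < κ < γ < ψ < μ by chaining the others — so ζ < μ. Contradiction.

inconsistent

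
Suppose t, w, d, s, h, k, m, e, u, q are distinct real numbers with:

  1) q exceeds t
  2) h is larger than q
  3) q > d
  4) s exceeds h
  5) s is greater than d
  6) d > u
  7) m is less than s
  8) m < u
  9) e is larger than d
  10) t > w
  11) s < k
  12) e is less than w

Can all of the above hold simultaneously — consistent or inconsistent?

Every relation is compatible with m < u < d < e < w < t < q < h < s < k; the set is consistent.

consistent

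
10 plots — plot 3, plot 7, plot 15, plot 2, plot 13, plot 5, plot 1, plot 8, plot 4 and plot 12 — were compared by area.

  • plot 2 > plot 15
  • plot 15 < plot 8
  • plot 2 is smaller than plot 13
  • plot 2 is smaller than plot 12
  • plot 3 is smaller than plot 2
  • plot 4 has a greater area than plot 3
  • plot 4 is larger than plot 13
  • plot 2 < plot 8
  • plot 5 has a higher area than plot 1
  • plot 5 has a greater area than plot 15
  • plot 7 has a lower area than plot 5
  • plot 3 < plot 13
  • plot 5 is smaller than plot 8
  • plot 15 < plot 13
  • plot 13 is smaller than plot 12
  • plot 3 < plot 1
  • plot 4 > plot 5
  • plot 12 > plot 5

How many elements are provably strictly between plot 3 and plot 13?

1

The relations place plot 3 below plot 13. An element lies strictly between them when it is forced above plot 3 and also forced below plot 13.
Above plot 3: {plot 1, plot 2, plot 5, plot 12, plot 8, plot 4}. Below plot 13: {plot 15, plot 2}.
Intersection: {plot 2} — 1.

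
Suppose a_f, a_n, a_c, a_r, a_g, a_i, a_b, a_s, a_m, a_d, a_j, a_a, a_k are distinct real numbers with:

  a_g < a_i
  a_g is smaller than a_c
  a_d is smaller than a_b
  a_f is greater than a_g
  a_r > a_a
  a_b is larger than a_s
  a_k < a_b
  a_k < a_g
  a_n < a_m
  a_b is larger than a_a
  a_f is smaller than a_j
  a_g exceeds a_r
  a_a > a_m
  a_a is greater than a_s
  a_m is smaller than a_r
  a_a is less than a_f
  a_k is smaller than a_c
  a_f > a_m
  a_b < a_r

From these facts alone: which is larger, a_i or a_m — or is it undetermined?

The relevant relations are a_m < a_a; a_a < a_b; a_b < a_r; a_r < a_g; a_g < a_i.
Together: a_m < a_a < a_b < a_r < a_g < a_i.
So a_i is larger.

a_i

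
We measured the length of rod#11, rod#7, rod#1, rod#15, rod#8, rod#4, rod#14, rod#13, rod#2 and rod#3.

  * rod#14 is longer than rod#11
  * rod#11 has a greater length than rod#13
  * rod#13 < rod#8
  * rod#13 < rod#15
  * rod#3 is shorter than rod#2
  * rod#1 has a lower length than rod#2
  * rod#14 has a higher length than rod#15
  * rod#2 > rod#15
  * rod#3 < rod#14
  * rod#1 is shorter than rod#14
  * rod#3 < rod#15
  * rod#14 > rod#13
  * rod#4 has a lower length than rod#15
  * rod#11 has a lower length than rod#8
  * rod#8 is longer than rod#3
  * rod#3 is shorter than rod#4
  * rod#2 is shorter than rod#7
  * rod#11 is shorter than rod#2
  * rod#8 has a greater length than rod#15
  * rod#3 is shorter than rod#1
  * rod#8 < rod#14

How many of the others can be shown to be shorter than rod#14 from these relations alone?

The elements the relations force below rod#14 are rod#13, rod#11, rod#3, rod#1, rod#4, rod#15, rod#8 — no chain reaches any other.
That is 7.

7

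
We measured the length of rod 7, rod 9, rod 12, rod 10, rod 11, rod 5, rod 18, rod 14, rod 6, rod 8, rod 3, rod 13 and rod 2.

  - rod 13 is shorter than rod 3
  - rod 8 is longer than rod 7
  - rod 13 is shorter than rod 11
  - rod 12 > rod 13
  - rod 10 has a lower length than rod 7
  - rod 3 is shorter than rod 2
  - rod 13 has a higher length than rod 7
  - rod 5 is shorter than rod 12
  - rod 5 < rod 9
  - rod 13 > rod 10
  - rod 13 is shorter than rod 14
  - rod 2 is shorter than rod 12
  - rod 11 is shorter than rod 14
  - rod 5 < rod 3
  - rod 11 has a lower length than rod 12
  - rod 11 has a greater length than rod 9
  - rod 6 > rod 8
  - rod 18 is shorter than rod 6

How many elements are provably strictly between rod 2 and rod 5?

1

Chaining upward from rod 5 reaches: rod 9, rod 3, rod 11, rod 14, rod 12.
Chaining downward from rod 2 reaches: rod 10, rod 7, rod 13, rod 3.
Strictly between rod 5 and rod 2 are those in both lists: rod 3 — 1 element.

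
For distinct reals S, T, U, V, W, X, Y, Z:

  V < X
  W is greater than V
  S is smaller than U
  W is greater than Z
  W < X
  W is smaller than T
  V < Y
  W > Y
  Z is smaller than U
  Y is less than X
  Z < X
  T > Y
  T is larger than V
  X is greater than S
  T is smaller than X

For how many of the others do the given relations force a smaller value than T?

Directly below T: V, Y, W.
One step further: Z (4 so far).
Nothing else is reachable below T; 4 in all.

4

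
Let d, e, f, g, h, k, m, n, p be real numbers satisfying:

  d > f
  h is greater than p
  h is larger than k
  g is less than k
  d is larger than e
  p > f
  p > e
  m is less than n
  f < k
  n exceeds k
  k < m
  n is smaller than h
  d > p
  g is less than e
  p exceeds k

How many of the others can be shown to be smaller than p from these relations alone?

4

From p the given relations immediately reach f, k, e.
From those, g — 4 in total.
No other element is forced below p by the given relations, so the count is 4.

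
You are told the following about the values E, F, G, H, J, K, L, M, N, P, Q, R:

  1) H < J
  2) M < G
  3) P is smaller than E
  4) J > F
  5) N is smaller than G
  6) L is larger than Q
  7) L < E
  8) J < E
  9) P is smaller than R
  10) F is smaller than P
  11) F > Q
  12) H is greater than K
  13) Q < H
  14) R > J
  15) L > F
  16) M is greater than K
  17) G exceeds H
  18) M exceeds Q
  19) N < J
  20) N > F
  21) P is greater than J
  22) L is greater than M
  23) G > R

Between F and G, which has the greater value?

F < N < J < P < R < G, by transitivity through N, J, P, R.
So F < G; G is the larger of the two.

G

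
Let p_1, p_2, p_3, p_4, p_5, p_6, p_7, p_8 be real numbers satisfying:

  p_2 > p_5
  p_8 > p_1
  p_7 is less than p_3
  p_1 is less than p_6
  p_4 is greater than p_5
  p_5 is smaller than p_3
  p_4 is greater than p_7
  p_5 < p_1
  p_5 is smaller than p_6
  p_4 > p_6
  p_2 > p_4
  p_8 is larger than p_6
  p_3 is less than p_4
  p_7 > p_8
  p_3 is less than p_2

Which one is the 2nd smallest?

p_1

The consecutive relations fix a unique order: p_5 < p_1 < p_6 < p_8 < p_7 < p_3 < p_4 < p_2.
Counting 2 from the smallest end gives p_1.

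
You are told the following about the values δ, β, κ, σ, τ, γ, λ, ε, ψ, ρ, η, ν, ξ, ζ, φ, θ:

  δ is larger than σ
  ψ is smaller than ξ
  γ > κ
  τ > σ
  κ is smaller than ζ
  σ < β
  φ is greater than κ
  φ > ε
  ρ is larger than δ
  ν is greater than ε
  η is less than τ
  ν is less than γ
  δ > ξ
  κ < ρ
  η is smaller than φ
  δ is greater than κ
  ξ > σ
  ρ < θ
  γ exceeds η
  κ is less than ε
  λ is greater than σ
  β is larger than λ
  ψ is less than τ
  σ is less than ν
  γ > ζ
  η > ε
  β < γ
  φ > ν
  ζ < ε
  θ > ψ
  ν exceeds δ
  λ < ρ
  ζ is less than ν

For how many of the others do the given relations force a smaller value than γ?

11

From γ the given relations immediately reach κ, ζ, β, ν, η.
From those, σ, λ, δ, ε — 9 in total.
From those, ξ — 10 in total.
From those, ψ — 11 in total.
No other element is forced below γ by the given relations, so the count is 11.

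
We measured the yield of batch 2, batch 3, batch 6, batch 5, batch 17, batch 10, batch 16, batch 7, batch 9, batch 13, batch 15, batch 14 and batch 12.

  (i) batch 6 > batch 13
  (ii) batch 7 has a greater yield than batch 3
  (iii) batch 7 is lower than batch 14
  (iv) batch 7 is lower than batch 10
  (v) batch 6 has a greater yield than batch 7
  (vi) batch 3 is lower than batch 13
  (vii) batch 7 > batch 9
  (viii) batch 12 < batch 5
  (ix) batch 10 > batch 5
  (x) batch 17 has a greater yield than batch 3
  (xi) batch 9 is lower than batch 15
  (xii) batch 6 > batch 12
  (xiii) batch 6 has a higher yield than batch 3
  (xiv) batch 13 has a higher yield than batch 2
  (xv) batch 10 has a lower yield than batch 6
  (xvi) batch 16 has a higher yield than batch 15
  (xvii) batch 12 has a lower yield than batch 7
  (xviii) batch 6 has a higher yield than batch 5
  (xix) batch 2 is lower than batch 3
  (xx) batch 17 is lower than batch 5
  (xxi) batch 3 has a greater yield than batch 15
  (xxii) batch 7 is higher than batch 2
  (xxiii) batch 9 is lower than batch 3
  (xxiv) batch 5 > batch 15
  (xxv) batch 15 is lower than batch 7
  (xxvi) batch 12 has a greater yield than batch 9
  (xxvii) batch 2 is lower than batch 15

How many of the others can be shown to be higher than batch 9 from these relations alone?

11

The elements the relations force above batch 9 are batch 15, batch 3, batch 12, batch 17, batch 5, batch 16, batch 7, batch 10, batch 13, batch 6, batch 14 — no chain reaches any other.
That is 11.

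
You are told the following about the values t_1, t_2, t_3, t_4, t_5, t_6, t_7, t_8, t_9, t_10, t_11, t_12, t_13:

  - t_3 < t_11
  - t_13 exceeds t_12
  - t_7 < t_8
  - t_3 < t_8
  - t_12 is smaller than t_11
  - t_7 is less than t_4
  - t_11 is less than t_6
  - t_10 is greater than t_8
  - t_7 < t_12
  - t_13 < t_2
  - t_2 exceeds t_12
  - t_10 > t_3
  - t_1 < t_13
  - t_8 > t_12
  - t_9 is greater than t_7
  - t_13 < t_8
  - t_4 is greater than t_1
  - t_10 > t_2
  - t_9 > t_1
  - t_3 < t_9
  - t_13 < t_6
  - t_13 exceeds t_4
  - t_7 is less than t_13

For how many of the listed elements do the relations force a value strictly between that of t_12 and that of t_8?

Chaining upward from t_12 reaches: t_11, t_13, t_2, t_10, t_6.
Chaining downward from t_8 reaches: t_3, t_7, t_1, t_4, t_13.
Strictly between t_12 and t_8 are those in both lists: t_13 — 1 element.

1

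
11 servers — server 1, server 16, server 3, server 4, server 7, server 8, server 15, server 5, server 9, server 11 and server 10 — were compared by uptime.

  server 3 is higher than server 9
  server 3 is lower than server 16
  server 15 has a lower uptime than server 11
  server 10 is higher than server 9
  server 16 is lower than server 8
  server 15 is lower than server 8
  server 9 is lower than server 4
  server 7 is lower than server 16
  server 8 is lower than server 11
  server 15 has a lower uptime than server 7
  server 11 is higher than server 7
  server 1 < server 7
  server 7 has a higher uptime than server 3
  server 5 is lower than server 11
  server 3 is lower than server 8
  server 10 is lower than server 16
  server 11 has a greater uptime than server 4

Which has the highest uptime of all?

server 9 is not greatest since server 9 < server 3; server 3 is not greatest since server 3 < server 16; server 5 is not greatest since server 5 < server 11; server 1 is not greatest since server 1 < server 7; server 4 is not greatest since server 4 < server 11; server 10 is not greatest since server 10 < server 16; server 15 is not greatest since server 15 < server 7; server 7 is not greatest since server 7 < server 11; server 16 is not greatest since server 16 < server 8; server 8 is not greatest since server 8 < server 11.
Only server 11 has nothing above it, so server 11 is the highest uptime.

server 11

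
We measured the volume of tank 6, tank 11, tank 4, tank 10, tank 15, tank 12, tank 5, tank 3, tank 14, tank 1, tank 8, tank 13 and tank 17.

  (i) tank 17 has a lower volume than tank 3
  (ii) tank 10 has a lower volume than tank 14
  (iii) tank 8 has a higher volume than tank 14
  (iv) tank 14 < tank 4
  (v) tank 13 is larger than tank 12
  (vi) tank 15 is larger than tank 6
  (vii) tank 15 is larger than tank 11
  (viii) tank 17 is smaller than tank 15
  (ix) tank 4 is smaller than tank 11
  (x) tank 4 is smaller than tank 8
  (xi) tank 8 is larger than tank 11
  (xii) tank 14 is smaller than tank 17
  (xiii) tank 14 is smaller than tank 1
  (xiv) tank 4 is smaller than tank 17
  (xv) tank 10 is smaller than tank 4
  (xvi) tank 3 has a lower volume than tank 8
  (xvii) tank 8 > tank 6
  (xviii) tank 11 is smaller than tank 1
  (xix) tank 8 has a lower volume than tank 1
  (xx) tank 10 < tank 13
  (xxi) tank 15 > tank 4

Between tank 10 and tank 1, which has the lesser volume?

tank 10 < tank 4 < tank 17 < tank 3 < tank 8 < tank 1, by transitivity through tank 4, tank 17, tank 3, tank 8.
So tank 10 < tank 1; tank 10 is the smaller of the two.

tank 10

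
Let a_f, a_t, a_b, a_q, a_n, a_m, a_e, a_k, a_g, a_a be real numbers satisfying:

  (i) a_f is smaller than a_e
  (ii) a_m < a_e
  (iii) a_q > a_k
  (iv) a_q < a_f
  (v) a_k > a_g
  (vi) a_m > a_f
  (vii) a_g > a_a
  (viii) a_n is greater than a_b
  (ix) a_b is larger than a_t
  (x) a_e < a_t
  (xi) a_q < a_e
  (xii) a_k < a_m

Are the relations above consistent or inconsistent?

consistent

The single ordering a_a < a_g < a_k < a_q < a_f < a_m < a_e < a_t < a_b < a_n satisfies every listed relation, so no contradiction arises.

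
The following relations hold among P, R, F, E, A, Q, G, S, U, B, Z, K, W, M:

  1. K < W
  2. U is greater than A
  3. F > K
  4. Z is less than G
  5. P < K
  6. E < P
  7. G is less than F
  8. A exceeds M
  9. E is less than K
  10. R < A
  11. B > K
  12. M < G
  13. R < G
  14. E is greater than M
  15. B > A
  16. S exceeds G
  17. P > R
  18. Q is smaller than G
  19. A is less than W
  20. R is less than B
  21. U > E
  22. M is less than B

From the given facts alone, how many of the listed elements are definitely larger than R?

9

Directly above R: A, G, P, B.
One step further: U, S, K, W, F (9 so far).
Nothing else is reachable above R; 9 in all.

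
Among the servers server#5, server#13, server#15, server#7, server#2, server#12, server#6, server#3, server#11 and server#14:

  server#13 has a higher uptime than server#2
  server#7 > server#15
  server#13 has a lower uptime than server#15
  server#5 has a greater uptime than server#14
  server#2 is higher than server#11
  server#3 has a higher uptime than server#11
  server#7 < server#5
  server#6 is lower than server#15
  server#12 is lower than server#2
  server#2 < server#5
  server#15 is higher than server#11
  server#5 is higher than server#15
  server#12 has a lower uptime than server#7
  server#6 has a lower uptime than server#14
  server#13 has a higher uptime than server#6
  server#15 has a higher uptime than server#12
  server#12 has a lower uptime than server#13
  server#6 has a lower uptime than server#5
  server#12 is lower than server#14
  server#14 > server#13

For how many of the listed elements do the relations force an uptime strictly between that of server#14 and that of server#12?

2

Chaining upward from server#12 reaches: server#2, server#13, server#15, server#7, server#5.
Chaining downward from server#14 reaches: server#11, server#6, server#2, server#13.
Strictly between server#12 and server#14 are those in both lists: server#2, server#13 — 2 elements.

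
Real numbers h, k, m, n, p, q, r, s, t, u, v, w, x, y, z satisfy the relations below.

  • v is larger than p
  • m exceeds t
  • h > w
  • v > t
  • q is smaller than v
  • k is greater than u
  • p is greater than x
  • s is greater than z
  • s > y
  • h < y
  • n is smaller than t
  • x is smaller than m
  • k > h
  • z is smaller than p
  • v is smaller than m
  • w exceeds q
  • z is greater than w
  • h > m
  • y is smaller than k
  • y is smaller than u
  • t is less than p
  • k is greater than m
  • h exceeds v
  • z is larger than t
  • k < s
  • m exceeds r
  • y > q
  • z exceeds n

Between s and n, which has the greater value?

n < t and t < z give n < z.
Then z < p extends the chain to p.
With p < v: n < t < z < p < v.
Then v < m extends the chain to m.
Then m < h extends the chain to h.
Then h < y extends the chain to y.
Then y < u extends the chain to u.
With u < k: n < t < z < p < v < m < h < y < u < k.
Then k < s extends the chain to s.
So n < s; s is the larger of the two.

s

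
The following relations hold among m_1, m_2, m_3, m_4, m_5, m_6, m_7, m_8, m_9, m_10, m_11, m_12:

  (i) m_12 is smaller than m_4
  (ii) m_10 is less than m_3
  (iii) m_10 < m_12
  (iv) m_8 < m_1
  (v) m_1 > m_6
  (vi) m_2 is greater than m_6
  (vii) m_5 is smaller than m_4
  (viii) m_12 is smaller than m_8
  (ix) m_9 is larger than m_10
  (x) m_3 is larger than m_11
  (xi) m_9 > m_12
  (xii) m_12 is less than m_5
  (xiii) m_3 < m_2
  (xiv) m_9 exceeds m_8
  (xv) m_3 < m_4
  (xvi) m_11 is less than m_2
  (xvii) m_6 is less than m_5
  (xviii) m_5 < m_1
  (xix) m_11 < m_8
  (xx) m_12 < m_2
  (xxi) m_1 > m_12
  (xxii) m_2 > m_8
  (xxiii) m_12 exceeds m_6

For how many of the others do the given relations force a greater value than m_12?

From m_12 the given relations immediately reach m_5, m_8, m_1, m_4, m_2, m_9.
Nothing else is reachable above m_12; 6 in all.

6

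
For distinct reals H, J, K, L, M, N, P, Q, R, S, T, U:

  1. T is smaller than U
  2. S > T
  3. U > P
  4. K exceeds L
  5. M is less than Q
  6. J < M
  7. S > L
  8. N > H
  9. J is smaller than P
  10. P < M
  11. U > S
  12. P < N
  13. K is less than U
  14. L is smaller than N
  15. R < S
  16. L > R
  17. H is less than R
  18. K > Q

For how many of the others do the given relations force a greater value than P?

5

The elements the relations force above P are M, Q, K, N, U — no chain reaches any other.
That is 5.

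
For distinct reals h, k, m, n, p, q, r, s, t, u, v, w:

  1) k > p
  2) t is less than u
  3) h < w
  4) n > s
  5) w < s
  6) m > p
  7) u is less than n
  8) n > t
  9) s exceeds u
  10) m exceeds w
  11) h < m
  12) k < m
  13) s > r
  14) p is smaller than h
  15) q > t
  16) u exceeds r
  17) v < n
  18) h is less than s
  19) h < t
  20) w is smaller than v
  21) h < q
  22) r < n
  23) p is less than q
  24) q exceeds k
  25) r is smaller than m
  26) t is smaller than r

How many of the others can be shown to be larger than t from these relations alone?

Directly above t: r, u, q, n.
One step further: s, m (6 so far).
Nothing else is reachable above t; 6 in all.

6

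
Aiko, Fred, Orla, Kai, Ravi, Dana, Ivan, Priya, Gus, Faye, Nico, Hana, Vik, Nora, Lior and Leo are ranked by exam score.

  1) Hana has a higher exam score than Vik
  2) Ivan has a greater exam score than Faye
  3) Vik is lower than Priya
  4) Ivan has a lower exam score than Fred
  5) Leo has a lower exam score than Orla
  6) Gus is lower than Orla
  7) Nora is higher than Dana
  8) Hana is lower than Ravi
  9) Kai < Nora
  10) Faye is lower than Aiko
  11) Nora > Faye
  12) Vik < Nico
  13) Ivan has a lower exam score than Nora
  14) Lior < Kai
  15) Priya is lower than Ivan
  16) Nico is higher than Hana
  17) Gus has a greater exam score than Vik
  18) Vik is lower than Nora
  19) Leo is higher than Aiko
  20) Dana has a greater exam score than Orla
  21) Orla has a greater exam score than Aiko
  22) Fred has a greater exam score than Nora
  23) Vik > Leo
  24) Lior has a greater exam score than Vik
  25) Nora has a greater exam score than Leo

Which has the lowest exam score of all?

Faye

Aiko is not least since Faye < Aiko; Leo is not least since Aiko < Leo; Vik is not least since Leo < Vik; Hana is not least since Vik < Hana; Gus is not least since Vik < Gus; Lior is not least since Vik < Lior; Priya is not least since Vik < Priya; Kai is not least since Lior < Kai; Orla is not least since Aiko < Orla; Dana is not least since Orla < Dana; Ravi is not least since Hana < Ravi; Ivan is not least since Priya < Ivan; Nora is not least since Ivan < Nora; Fred is not least since Nora < Fred; Nico is not least since Hana < Nico.
Only Faye has nothing below it, so Faye is the lowest exam score.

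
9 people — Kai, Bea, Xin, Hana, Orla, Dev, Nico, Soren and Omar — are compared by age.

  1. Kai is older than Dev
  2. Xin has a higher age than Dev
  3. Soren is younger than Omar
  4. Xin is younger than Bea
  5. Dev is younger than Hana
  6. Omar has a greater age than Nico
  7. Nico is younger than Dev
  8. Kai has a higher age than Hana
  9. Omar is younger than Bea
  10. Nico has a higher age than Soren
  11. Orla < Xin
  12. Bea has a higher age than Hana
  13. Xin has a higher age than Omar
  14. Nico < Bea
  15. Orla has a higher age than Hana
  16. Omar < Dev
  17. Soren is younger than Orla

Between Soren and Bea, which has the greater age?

Soren < Nico < Omar < Dev < Hana < Orla < Xin < Bea, by transitivity through Nico, Omar, Dev, Hana, Orla, Xin.
So Soren < Bea; Bea is the older of the two.

Bea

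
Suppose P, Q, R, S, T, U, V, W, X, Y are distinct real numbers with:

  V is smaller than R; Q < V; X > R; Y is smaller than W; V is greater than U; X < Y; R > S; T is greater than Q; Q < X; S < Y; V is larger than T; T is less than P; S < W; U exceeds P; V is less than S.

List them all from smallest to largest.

The consecutive links are each given: Q < T; T < P; P < U; U < V; V < S; S < R; R < X; X < Y; Y < W.

Q < T < P < U < V < S < R < X < Y < W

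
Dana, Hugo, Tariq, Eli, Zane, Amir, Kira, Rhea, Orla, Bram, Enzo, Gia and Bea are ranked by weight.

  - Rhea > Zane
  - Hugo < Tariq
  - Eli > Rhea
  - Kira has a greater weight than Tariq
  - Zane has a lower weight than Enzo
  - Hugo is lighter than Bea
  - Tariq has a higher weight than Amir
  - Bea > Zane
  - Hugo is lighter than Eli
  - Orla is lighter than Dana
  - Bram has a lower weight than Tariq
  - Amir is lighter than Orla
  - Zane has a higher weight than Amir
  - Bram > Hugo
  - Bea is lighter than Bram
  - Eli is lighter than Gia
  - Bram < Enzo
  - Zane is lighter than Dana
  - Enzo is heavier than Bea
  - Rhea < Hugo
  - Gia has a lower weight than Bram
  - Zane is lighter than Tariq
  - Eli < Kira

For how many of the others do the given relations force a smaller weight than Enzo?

Directly below Enzo: Zane, Bea, Bram.
One step further: Amir, Hugo, Gia (6 so far).
One step further: Rhea, Eli (8 so far).
Nothing else is reachable below Enzo; 8 in all.

8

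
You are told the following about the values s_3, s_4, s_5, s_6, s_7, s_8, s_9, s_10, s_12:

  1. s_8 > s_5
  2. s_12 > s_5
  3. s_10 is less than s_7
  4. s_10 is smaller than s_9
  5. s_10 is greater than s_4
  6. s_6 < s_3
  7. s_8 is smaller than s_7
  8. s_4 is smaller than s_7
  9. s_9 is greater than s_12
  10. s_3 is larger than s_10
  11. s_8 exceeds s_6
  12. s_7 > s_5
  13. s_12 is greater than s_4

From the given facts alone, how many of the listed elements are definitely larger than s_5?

From s_5 the given relations immediately reach s_8, s_7, s_12.
From those, s_9 — 4 in total.
No other element is forced above s_5 by the given relations, so the count is 4.

4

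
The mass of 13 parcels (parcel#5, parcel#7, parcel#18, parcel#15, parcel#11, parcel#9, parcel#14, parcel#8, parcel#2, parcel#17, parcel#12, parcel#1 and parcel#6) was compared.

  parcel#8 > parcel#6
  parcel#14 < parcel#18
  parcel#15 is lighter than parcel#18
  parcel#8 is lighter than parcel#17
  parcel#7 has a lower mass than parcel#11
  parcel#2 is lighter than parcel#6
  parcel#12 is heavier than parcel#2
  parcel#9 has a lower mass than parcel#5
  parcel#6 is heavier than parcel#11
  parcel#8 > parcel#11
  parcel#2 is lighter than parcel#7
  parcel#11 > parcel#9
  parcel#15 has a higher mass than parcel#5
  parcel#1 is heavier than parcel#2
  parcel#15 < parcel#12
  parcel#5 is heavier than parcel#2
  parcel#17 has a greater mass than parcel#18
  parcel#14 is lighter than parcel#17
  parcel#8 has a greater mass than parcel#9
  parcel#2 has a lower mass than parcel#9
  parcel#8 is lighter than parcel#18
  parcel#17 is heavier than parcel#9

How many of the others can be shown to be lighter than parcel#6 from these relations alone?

4

The elements the relations force below parcel#6 are parcel#2, parcel#7, parcel#9, parcel#11 — no chain reaches any other.
That is 4.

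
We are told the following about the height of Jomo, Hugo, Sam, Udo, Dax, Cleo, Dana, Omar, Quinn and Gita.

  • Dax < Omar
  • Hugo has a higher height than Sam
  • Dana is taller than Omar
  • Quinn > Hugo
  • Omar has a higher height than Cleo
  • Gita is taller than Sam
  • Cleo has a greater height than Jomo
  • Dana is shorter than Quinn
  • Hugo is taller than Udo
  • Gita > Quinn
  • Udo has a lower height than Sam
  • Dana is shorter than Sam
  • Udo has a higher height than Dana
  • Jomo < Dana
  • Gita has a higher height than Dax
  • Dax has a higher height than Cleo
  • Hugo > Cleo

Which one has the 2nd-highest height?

Quinn

Piecing the relations together gives one ordering: Jomo < Cleo < Dax < Omar < Dana < Udo < Sam < Hugo < Quinn < Gita.
The 2nd largest is Quinn.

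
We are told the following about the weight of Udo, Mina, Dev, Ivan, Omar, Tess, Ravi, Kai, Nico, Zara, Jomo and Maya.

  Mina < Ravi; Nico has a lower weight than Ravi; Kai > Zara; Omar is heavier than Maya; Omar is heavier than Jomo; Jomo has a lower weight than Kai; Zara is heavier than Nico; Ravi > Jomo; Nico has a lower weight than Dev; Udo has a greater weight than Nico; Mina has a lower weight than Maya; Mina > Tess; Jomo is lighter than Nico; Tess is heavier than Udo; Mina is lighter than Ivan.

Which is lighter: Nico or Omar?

Nico

The relevant relations are Nico < Udo; Udo < Tess; Tess < Mina; Mina < Maya; Maya < Omar.
Chaining these gives Nico < Udo < Tess < Mina < Maya < Omar.
So Nico < Omar; Nico is the lighter of the two.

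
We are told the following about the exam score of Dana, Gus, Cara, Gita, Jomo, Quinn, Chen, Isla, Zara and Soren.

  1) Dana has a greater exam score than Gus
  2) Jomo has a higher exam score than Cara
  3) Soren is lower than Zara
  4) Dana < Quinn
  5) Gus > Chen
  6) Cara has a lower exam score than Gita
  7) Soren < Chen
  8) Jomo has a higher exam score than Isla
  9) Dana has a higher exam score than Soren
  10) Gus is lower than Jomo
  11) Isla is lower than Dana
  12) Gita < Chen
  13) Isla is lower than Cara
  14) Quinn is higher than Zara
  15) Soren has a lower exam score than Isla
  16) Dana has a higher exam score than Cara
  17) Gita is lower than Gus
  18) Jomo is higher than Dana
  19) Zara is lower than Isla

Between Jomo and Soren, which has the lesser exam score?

Link the given pairs in sequence: Soren < Zara; Zara < Isla; Isla < Cara; Cara < Gita; Gita < Chen; Chen < Gus; Gus < Dana; Dana < Jomo.
Together: Soren < Zara < Isla < Cara < Gita < Chen < Gus < Dana < Jomo.
So Soren < Jomo; Soren is the lower of the two.

Soren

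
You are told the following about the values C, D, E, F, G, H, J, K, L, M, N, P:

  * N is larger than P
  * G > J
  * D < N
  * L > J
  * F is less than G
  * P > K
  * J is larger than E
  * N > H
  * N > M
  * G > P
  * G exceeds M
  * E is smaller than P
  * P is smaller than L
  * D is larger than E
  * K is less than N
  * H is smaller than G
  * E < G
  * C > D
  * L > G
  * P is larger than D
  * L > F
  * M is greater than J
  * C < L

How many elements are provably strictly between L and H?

1

Chaining upward from H reaches: N, G.
Chaining downward from L reaches: E, D, K, F, J, M, P, C, G.
Strictly between H and L are those in both lists: G — 1 element.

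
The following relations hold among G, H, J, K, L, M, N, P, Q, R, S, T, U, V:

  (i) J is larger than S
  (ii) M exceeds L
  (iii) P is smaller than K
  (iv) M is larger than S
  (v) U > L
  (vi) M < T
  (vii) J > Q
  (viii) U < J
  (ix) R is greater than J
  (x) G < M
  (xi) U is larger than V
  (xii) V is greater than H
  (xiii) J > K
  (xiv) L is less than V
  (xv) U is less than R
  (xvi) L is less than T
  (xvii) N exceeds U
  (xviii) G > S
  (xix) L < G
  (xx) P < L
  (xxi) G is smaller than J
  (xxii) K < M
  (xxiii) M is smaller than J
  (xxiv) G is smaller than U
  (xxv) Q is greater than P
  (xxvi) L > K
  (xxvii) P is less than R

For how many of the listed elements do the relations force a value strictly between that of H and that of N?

The relations place H below N. An element lies strictly between them when it is forced above H and also forced below N.
Above H: {V, U, J, R}. Below N: {P, K, S, L, G, V, U}.
Intersection: {V, U} — 2.

2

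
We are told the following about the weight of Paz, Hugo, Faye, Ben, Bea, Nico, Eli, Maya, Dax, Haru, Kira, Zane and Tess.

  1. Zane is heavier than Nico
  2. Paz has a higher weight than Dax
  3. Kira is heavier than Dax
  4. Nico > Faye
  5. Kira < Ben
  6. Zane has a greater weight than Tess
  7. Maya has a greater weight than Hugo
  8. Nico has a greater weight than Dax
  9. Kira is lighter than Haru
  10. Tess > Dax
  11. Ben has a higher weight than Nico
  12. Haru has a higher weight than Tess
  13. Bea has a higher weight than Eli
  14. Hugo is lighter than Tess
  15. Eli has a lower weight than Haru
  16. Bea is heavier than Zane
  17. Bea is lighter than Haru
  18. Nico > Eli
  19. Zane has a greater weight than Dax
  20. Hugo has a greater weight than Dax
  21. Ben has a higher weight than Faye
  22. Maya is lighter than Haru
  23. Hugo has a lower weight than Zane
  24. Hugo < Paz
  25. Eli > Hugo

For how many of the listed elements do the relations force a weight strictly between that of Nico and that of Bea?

1

The relations place Nico below Bea. An element lies strictly between them when it is forced above Nico and also forced below Bea.
Above Nico: {Zane, Ben, Haru}. Below Bea: {Dax, Faye, Hugo, Eli, Tess, Zane}.
Intersection: {Zane} — 1.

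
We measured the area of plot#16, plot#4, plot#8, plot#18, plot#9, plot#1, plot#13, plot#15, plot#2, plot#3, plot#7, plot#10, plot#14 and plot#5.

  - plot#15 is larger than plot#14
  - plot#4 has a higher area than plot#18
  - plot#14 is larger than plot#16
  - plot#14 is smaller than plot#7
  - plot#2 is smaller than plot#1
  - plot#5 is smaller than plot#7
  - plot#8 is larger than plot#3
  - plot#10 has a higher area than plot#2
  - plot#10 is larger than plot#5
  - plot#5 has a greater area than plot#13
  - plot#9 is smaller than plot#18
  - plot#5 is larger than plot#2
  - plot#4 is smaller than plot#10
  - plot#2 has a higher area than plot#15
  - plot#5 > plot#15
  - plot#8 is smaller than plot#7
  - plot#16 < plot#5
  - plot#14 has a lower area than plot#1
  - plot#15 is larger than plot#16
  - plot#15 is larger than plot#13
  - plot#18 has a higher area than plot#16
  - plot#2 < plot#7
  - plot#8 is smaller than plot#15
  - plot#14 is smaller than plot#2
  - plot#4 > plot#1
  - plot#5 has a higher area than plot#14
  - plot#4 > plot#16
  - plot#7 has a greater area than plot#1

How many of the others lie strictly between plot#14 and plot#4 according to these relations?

3

The relations place plot#14 below plot#4. An element lies strictly between them when it is forced above plot#14 and also forced below plot#4.
Above plot#14: {plot#15, plot#2, plot#1, plot#5, plot#7, plot#10}. Below plot#4: {plot#3, plot#16, plot#8, plot#13, plot#9, plot#15, plot#18, plot#2, plot#1}.
Intersection: {plot#15, plot#2, plot#1} — 3.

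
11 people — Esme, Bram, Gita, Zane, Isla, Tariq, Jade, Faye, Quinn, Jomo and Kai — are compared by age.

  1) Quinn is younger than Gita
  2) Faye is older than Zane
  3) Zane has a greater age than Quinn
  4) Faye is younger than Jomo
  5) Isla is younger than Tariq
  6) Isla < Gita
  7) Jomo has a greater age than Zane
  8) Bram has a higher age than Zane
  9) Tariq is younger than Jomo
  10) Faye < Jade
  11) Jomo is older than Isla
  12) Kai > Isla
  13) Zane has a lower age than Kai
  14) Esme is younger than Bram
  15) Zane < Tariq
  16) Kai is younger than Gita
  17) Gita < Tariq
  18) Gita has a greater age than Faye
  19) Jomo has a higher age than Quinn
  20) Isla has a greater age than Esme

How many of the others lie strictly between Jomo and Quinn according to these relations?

5

The relations place Quinn below Jomo. An element lies strictly between them when it is forced above Quinn and also forced below Jomo.
Above Quinn: {Zane, Bram, Kai, Faye, Gita, Tariq, Jade}. Below Jomo: {Esme, Zane, Isla, Kai, Faye, Gita, Tariq}.
Intersection: {Zane, Kai, Faye, Gita, Tariq} — 5.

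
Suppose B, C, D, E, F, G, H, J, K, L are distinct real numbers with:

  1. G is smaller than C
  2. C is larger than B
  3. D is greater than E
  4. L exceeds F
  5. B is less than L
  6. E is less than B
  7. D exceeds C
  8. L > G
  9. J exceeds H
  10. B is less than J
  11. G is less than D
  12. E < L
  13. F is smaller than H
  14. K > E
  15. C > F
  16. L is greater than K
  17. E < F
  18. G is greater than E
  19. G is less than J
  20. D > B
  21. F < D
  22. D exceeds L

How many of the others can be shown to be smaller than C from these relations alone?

The elements the relations force below C are E, B, G, F — no chain reaches any other.
That is 4.

4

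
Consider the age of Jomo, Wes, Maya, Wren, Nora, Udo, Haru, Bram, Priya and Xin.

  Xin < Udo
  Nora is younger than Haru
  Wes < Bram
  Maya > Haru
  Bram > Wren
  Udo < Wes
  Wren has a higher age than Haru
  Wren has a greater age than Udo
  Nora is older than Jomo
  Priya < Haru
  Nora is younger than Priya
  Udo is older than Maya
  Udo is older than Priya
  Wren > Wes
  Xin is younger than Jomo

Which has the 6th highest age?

Chaining the given pairs: Xin < Jomo < Nora < Priya < Haru < Maya < Udo < Wes < Wren < Bram.
Counting 6 from the largest end gives Haru.

Haru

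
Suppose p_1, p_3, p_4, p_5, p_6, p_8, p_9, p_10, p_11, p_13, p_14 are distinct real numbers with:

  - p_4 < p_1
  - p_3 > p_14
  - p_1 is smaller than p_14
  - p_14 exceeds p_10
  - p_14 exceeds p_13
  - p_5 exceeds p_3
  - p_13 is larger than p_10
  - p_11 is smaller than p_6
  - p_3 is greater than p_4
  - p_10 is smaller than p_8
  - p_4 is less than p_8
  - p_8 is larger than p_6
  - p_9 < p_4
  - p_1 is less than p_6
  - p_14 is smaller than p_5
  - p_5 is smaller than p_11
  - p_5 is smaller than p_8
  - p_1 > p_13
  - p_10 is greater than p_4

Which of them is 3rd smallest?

p_10

Piecing the relations together gives one ordering: p_9 < p_4 < p_10 < p_13 < p_1 < p_14 < p_3 < p_5 < p_11 < p_6 < p_8.
The 3rd smallest is p_10.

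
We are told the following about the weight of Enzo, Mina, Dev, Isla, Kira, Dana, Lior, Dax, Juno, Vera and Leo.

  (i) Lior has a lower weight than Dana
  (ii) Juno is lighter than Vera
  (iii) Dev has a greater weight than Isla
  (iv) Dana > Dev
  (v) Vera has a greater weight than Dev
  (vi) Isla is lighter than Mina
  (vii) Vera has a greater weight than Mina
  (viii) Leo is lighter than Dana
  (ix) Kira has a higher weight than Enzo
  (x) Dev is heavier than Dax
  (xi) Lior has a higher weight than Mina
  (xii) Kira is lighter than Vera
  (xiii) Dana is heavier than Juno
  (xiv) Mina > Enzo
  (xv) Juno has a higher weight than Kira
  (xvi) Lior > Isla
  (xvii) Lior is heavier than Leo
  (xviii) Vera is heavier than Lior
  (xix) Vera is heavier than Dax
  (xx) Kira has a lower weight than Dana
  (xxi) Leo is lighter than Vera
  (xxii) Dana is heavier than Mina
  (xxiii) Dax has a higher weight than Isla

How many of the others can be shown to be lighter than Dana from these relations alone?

9

Directly below Dana: Kira, Mina, Leo, Lior, Juno, Dev.
One step further: Isla, Enzo, Dax (9 so far).
No other element is forced below Dana by the given relations, so the count is 9.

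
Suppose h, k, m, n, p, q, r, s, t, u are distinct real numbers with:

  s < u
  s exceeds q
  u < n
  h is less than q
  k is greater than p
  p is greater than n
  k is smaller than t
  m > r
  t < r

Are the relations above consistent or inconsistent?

consistent

The single ordering h < q < s < u < n < p < k < t < r < m satisfies every listed relation, so no contradiction arises.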